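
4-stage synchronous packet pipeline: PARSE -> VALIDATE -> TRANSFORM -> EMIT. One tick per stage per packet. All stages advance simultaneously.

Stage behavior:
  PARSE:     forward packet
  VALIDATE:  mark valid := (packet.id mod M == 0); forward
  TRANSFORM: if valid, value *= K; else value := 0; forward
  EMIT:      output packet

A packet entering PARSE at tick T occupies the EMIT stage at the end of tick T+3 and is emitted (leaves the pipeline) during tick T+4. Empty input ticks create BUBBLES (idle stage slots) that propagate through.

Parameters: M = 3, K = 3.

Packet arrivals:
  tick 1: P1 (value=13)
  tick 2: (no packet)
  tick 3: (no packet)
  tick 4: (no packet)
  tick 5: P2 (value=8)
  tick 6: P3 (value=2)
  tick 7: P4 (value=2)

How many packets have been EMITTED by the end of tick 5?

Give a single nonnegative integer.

Tick 1: [PARSE:P1(v=13,ok=F), VALIDATE:-, TRANSFORM:-, EMIT:-] out:-; in:P1
Tick 2: [PARSE:-, VALIDATE:P1(v=13,ok=F), TRANSFORM:-, EMIT:-] out:-; in:-
Tick 3: [PARSE:-, VALIDATE:-, TRANSFORM:P1(v=0,ok=F), EMIT:-] out:-; in:-
Tick 4: [PARSE:-, VALIDATE:-, TRANSFORM:-, EMIT:P1(v=0,ok=F)] out:-; in:-
Tick 5: [PARSE:P2(v=8,ok=F), VALIDATE:-, TRANSFORM:-, EMIT:-] out:P1(v=0); in:P2
Emitted by tick 5: ['P1']

Answer: 1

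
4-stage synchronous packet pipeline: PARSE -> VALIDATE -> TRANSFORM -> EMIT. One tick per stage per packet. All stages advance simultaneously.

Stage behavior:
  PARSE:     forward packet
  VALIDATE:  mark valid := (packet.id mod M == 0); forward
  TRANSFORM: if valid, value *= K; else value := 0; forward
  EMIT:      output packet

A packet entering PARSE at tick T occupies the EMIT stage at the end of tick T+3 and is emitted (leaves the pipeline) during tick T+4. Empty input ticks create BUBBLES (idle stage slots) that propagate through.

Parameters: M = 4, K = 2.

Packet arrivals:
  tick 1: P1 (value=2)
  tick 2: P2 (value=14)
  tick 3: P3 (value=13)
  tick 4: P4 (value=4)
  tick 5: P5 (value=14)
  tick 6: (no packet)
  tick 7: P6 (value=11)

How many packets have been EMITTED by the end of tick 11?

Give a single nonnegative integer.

Tick 1: [PARSE:P1(v=2,ok=F), VALIDATE:-, TRANSFORM:-, EMIT:-] out:-; in:P1
Tick 2: [PARSE:P2(v=14,ok=F), VALIDATE:P1(v=2,ok=F), TRANSFORM:-, EMIT:-] out:-; in:P2
Tick 3: [PARSE:P3(v=13,ok=F), VALIDATE:P2(v=14,ok=F), TRANSFORM:P1(v=0,ok=F), EMIT:-] out:-; in:P3
Tick 4: [PARSE:P4(v=4,ok=F), VALIDATE:P3(v=13,ok=F), TRANSFORM:P2(v=0,ok=F), EMIT:P1(v=0,ok=F)] out:-; in:P4
Tick 5: [PARSE:P5(v=14,ok=F), VALIDATE:P4(v=4,ok=T), TRANSFORM:P3(v=0,ok=F), EMIT:P2(v=0,ok=F)] out:P1(v=0); in:P5
Tick 6: [PARSE:-, VALIDATE:P5(v=14,ok=F), TRANSFORM:P4(v=8,ok=T), EMIT:P3(v=0,ok=F)] out:P2(v=0); in:-
Tick 7: [PARSE:P6(v=11,ok=F), VALIDATE:-, TRANSFORM:P5(v=0,ok=F), EMIT:P4(v=8,ok=T)] out:P3(v=0); in:P6
Tick 8: [PARSE:-, VALIDATE:P6(v=11,ok=F), TRANSFORM:-, EMIT:P5(v=0,ok=F)] out:P4(v=8); in:-
Tick 9: [PARSE:-, VALIDATE:-, TRANSFORM:P6(v=0,ok=F), EMIT:-] out:P5(v=0); in:-
Tick 10: [PARSE:-, VALIDATE:-, TRANSFORM:-, EMIT:P6(v=0,ok=F)] out:-; in:-
Tick 11: [PARSE:-, VALIDATE:-, TRANSFORM:-, EMIT:-] out:P6(v=0); in:-
Emitted by tick 11: ['P1', 'P2', 'P3', 'P4', 'P5', 'P6']

Answer: 6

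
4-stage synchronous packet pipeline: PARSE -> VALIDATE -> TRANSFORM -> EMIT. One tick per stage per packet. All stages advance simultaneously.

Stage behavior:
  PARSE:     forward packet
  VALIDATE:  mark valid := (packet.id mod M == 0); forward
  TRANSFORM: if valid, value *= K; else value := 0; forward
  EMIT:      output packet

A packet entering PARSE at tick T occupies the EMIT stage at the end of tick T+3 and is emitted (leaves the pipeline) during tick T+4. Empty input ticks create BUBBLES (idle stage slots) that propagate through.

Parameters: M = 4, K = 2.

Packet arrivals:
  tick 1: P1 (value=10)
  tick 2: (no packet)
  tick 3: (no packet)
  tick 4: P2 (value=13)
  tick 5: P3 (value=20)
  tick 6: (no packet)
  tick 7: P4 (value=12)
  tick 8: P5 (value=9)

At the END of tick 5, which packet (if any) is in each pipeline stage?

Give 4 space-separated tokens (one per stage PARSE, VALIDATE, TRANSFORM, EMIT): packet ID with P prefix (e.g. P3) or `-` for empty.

Tick 1: [PARSE:P1(v=10,ok=F), VALIDATE:-, TRANSFORM:-, EMIT:-] out:-; in:P1
Tick 2: [PARSE:-, VALIDATE:P1(v=10,ok=F), TRANSFORM:-, EMIT:-] out:-; in:-
Tick 3: [PARSE:-, VALIDATE:-, TRANSFORM:P1(v=0,ok=F), EMIT:-] out:-; in:-
Tick 4: [PARSE:P2(v=13,ok=F), VALIDATE:-, TRANSFORM:-, EMIT:P1(v=0,ok=F)] out:-; in:P2
Tick 5: [PARSE:P3(v=20,ok=F), VALIDATE:P2(v=13,ok=F), TRANSFORM:-, EMIT:-] out:P1(v=0); in:P3
At end of tick 5: ['P3', 'P2', '-', '-']

Answer: P3 P2 - -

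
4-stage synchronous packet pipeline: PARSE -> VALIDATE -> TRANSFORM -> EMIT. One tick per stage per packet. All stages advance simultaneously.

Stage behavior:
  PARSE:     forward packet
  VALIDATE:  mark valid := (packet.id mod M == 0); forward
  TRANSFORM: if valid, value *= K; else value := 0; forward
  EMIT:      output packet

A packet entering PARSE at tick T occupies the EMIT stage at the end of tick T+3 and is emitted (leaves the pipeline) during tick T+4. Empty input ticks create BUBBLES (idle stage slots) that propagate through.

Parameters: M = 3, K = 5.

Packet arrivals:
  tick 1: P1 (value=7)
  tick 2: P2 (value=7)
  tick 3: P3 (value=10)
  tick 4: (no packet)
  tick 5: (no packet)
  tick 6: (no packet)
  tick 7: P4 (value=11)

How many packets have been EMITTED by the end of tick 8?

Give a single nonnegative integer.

Answer: 3

Derivation:
Tick 1: [PARSE:P1(v=7,ok=F), VALIDATE:-, TRANSFORM:-, EMIT:-] out:-; in:P1
Tick 2: [PARSE:P2(v=7,ok=F), VALIDATE:P1(v=7,ok=F), TRANSFORM:-, EMIT:-] out:-; in:P2
Tick 3: [PARSE:P3(v=10,ok=F), VALIDATE:P2(v=7,ok=F), TRANSFORM:P1(v=0,ok=F), EMIT:-] out:-; in:P3
Tick 4: [PARSE:-, VALIDATE:P3(v=10,ok=T), TRANSFORM:P2(v=0,ok=F), EMIT:P1(v=0,ok=F)] out:-; in:-
Tick 5: [PARSE:-, VALIDATE:-, TRANSFORM:P3(v=50,ok=T), EMIT:P2(v=0,ok=F)] out:P1(v=0); in:-
Tick 6: [PARSE:-, VALIDATE:-, TRANSFORM:-, EMIT:P3(v=50,ok=T)] out:P2(v=0); in:-
Tick 7: [PARSE:P4(v=11,ok=F), VALIDATE:-, TRANSFORM:-, EMIT:-] out:P3(v=50); in:P4
Tick 8: [PARSE:-, VALIDATE:P4(v=11,ok=F), TRANSFORM:-, EMIT:-] out:-; in:-
Emitted by tick 8: ['P1', 'P2', 'P3']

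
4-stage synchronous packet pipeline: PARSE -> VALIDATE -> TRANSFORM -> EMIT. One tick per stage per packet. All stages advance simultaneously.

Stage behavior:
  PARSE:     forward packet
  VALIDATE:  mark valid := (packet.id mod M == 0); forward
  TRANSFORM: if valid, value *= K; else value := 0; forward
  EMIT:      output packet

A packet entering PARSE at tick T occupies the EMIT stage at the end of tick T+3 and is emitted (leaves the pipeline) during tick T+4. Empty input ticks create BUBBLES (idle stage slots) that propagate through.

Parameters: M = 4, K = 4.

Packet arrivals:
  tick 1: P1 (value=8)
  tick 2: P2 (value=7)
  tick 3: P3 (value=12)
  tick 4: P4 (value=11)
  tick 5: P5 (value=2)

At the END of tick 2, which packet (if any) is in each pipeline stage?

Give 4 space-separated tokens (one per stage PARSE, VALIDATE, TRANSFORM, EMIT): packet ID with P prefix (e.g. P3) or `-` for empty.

Answer: P2 P1 - -

Derivation:
Tick 1: [PARSE:P1(v=8,ok=F), VALIDATE:-, TRANSFORM:-, EMIT:-] out:-; in:P1
Tick 2: [PARSE:P2(v=7,ok=F), VALIDATE:P1(v=8,ok=F), TRANSFORM:-, EMIT:-] out:-; in:P2
At end of tick 2: ['P2', 'P1', '-', '-']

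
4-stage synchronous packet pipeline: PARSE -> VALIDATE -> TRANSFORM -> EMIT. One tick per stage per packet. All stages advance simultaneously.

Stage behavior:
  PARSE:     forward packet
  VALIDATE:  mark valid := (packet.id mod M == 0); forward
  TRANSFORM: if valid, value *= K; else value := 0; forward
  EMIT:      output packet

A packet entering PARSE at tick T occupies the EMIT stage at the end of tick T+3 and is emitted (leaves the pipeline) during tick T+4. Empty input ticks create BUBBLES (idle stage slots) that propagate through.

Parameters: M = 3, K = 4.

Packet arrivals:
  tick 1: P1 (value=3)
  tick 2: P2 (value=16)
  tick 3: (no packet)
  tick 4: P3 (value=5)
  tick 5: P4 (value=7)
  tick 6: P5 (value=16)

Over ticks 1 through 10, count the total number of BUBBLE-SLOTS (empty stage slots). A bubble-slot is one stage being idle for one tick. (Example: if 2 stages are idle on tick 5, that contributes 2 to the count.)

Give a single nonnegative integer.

Answer: 20

Derivation:
Tick 1: [PARSE:P1(v=3,ok=F), VALIDATE:-, TRANSFORM:-, EMIT:-] out:-; bubbles=3
Tick 2: [PARSE:P2(v=16,ok=F), VALIDATE:P1(v=3,ok=F), TRANSFORM:-, EMIT:-] out:-; bubbles=2
Tick 3: [PARSE:-, VALIDATE:P2(v=16,ok=F), TRANSFORM:P1(v=0,ok=F), EMIT:-] out:-; bubbles=2
Tick 4: [PARSE:P3(v=5,ok=F), VALIDATE:-, TRANSFORM:P2(v=0,ok=F), EMIT:P1(v=0,ok=F)] out:-; bubbles=1
Tick 5: [PARSE:P4(v=7,ok=F), VALIDATE:P3(v=5,ok=T), TRANSFORM:-, EMIT:P2(v=0,ok=F)] out:P1(v=0); bubbles=1
Tick 6: [PARSE:P5(v=16,ok=F), VALIDATE:P4(v=7,ok=F), TRANSFORM:P3(v=20,ok=T), EMIT:-] out:P2(v=0); bubbles=1
Tick 7: [PARSE:-, VALIDATE:P5(v=16,ok=F), TRANSFORM:P4(v=0,ok=F), EMIT:P3(v=20,ok=T)] out:-; bubbles=1
Tick 8: [PARSE:-, VALIDATE:-, TRANSFORM:P5(v=0,ok=F), EMIT:P4(v=0,ok=F)] out:P3(v=20); bubbles=2
Tick 9: [PARSE:-, VALIDATE:-, TRANSFORM:-, EMIT:P5(v=0,ok=F)] out:P4(v=0); bubbles=3
Tick 10: [PARSE:-, VALIDATE:-, TRANSFORM:-, EMIT:-] out:P5(v=0); bubbles=4
Total bubble-slots: 20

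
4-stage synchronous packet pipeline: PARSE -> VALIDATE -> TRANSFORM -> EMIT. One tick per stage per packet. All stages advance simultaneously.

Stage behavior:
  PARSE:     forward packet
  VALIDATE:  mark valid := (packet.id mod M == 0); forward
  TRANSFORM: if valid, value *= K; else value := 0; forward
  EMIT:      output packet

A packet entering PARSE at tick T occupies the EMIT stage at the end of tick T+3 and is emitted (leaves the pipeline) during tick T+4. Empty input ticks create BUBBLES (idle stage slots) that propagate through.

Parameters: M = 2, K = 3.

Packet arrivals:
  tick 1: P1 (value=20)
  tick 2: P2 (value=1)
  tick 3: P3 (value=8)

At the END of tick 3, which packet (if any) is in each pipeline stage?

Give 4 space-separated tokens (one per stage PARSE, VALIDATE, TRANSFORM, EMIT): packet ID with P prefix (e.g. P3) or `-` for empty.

Tick 1: [PARSE:P1(v=20,ok=F), VALIDATE:-, TRANSFORM:-, EMIT:-] out:-; in:P1
Tick 2: [PARSE:P2(v=1,ok=F), VALIDATE:P1(v=20,ok=F), TRANSFORM:-, EMIT:-] out:-; in:P2
Tick 3: [PARSE:P3(v=8,ok=F), VALIDATE:P2(v=1,ok=T), TRANSFORM:P1(v=0,ok=F), EMIT:-] out:-; in:P3
At end of tick 3: ['P3', 'P2', 'P1', '-']

Answer: P3 P2 P1 -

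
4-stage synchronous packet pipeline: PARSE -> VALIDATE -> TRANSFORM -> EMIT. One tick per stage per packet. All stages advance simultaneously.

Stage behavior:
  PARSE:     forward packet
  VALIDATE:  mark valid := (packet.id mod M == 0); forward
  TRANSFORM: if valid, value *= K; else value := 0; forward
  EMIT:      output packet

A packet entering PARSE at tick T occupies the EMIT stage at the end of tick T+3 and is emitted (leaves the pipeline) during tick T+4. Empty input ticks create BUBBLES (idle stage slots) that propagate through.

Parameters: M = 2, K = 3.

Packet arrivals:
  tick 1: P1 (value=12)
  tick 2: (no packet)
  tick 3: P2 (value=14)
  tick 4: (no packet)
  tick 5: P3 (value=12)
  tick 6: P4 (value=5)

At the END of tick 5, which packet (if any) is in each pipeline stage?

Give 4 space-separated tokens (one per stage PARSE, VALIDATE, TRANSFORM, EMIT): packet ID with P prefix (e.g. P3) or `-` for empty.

Answer: P3 - P2 -

Derivation:
Tick 1: [PARSE:P1(v=12,ok=F), VALIDATE:-, TRANSFORM:-, EMIT:-] out:-; in:P1
Tick 2: [PARSE:-, VALIDATE:P1(v=12,ok=F), TRANSFORM:-, EMIT:-] out:-; in:-
Tick 3: [PARSE:P2(v=14,ok=F), VALIDATE:-, TRANSFORM:P1(v=0,ok=F), EMIT:-] out:-; in:P2
Tick 4: [PARSE:-, VALIDATE:P2(v=14,ok=T), TRANSFORM:-, EMIT:P1(v=0,ok=F)] out:-; in:-
Tick 5: [PARSE:P3(v=12,ok=F), VALIDATE:-, TRANSFORM:P2(v=42,ok=T), EMIT:-] out:P1(v=0); in:P3
At end of tick 5: ['P3', '-', 'P2', '-']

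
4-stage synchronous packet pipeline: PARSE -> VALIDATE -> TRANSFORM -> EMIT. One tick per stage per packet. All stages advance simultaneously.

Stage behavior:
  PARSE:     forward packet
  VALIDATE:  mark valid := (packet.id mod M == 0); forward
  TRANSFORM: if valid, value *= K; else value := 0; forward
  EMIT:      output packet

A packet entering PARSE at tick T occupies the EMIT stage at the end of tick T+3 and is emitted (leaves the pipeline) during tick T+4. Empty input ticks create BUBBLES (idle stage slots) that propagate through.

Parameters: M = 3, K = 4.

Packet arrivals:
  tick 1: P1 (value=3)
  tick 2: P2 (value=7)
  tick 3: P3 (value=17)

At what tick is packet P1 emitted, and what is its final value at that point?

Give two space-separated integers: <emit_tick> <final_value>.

Tick 1: [PARSE:P1(v=3,ok=F), VALIDATE:-, TRANSFORM:-, EMIT:-] out:-; in:P1
Tick 2: [PARSE:P2(v=7,ok=F), VALIDATE:P1(v=3,ok=F), TRANSFORM:-, EMIT:-] out:-; in:P2
Tick 3: [PARSE:P3(v=17,ok=F), VALIDATE:P2(v=7,ok=F), TRANSFORM:P1(v=0,ok=F), EMIT:-] out:-; in:P3
Tick 4: [PARSE:-, VALIDATE:P3(v=17,ok=T), TRANSFORM:P2(v=0,ok=F), EMIT:P1(v=0,ok=F)] out:-; in:-
Tick 5: [PARSE:-, VALIDATE:-, TRANSFORM:P3(v=68,ok=T), EMIT:P2(v=0,ok=F)] out:P1(v=0); in:-
Tick 6: [PARSE:-, VALIDATE:-, TRANSFORM:-, EMIT:P3(v=68,ok=T)] out:P2(v=0); in:-
Tick 7: [PARSE:-, VALIDATE:-, TRANSFORM:-, EMIT:-] out:P3(v=68); in:-
P1: arrives tick 1, valid=False (id=1, id%3=1), emit tick 5, final value 0

Answer: 5 0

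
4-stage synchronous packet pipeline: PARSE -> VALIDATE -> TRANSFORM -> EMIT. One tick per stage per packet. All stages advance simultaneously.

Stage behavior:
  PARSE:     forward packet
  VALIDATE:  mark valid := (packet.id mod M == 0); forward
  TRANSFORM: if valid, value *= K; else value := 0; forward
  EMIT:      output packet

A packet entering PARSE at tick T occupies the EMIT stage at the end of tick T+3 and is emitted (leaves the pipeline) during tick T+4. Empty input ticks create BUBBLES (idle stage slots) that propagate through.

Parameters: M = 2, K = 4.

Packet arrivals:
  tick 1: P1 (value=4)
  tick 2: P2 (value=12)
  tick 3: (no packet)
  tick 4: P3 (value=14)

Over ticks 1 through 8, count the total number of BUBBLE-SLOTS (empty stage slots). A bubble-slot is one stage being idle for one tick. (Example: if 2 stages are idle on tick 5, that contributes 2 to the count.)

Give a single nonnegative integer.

Tick 1: [PARSE:P1(v=4,ok=F), VALIDATE:-, TRANSFORM:-, EMIT:-] out:-; bubbles=3
Tick 2: [PARSE:P2(v=12,ok=F), VALIDATE:P1(v=4,ok=F), TRANSFORM:-, EMIT:-] out:-; bubbles=2
Tick 3: [PARSE:-, VALIDATE:P2(v=12,ok=T), TRANSFORM:P1(v=0,ok=F), EMIT:-] out:-; bubbles=2
Tick 4: [PARSE:P3(v=14,ok=F), VALIDATE:-, TRANSFORM:P2(v=48,ok=T), EMIT:P1(v=0,ok=F)] out:-; bubbles=1
Tick 5: [PARSE:-, VALIDATE:P3(v=14,ok=F), TRANSFORM:-, EMIT:P2(v=48,ok=T)] out:P1(v=0); bubbles=2
Tick 6: [PARSE:-, VALIDATE:-, TRANSFORM:P3(v=0,ok=F), EMIT:-] out:P2(v=48); bubbles=3
Tick 7: [PARSE:-, VALIDATE:-, TRANSFORM:-, EMIT:P3(v=0,ok=F)] out:-; bubbles=3
Tick 8: [PARSE:-, VALIDATE:-, TRANSFORM:-, EMIT:-] out:P3(v=0); bubbles=4
Total bubble-slots: 20

Answer: 20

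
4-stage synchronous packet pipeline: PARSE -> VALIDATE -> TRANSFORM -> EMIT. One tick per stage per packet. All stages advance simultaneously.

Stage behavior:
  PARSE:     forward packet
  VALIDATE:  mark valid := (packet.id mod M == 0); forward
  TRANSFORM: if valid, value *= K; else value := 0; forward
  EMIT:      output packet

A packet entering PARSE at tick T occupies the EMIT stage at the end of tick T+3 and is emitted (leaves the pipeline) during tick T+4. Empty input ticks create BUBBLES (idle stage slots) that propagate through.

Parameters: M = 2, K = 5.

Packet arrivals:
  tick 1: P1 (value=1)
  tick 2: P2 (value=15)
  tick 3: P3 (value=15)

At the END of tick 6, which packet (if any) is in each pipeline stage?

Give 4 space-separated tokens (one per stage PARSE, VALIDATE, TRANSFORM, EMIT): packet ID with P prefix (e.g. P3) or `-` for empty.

Answer: - - - P3

Derivation:
Tick 1: [PARSE:P1(v=1,ok=F), VALIDATE:-, TRANSFORM:-, EMIT:-] out:-; in:P1
Tick 2: [PARSE:P2(v=15,ok=F), VALIDATE:P1(v=1,ok=F), TRANSFORM:-, EMIT:-] out:-; in:P2
Tick 3: [PARSE:P3(v=15,ok=F), VALIDATE:P2(v=15,ok=T), TRANSFORM:P1(v=0,ok=F), EMIT:-] out:-; in:P3
Tick 4: [PARSE:-, VALIDATE:P3(v=15,ok=F), TRANSFORM:P2(v=75,ok=T), EMIT:P1(v=0,ok=F)] out:-; in:-
Tick 5: [PARSE:-, VALIDATE:-, TRANSFORM:P3(v=0,ok=F), EMIT:P2(v=75,ok=T)] out:P1(v=0); in:-
Tick 6: [PARSE:-, VALIDATE:-, TRANSFORM:-, EMIT:P3(v=0,ok=F)] out:P2(v=75); in:-
At end of tick 6: ['-', '-', '-', 'P3']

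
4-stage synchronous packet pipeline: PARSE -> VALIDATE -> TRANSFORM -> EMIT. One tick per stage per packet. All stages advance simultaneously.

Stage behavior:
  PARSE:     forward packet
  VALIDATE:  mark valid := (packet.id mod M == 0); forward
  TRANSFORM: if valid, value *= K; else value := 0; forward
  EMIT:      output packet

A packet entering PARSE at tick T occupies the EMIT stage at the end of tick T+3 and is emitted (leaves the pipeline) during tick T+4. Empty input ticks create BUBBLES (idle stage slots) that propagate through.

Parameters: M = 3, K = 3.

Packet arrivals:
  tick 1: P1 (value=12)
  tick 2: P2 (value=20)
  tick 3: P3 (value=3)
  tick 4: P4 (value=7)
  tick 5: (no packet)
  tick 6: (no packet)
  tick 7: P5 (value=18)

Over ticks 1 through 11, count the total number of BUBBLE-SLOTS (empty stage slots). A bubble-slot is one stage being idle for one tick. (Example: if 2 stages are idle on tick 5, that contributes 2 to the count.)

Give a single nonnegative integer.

Answer: 24

Derivation:
Tick 1: [PARSE:P1(v=12,ok=F), VALIDATE:-, TRANSFORM:-, EMIT:-] out:-; bubbles=3
Tick 2: [PARSE:P2(v=20,ok=F), VALIDATE:P1(v=12,ok=F), TRANSFORM:-, EMIT:-] out:-; bubbles=2
Tick 3: [PARSE:P3(v=3,ok=F), VALIDATE:P2(v=20,ok=F), TRANSFORM:P1(v=0,ok=F), EMIT:-] out:-; bubbles=1
Tick 4: [PARSE:P4(v=7,ok=F), VALIDATE:P3(v=3,ok=T), TRANSFORM:P2(v=0,ok=F), EMIT:P1(v=0,ok=F)] out:-; bubbles=0
Tick 5: [PARSE:-, VALIDATE:P4(v=7,ok=F), TRANSFORM:P3(v=9,ok=T), EMIT:P2(v=0,ok=F)] out:P1(v=0); bubbles=1
Tick 6: [PARSE:-, VALIDATE:-, TRANSFORM:P4(v=0,ok=F), EMIT:P3(v=9,ok=T)] out:P2(v=0); bubbles=2
Tick 7: [PARSE:P5(v=18,ok=F), VALIDATE:-, TRANSFORM:-, EMIT:P4(v=0,ok=F)] out:P3(v=9); bubbles=2
Tick 8: [PARSE:-, VALIDATE:P5(v=18,ok=F), TRANSFORM:-, EMIT:-] out:P4(v=0); bubbles=3
Tick 9: [PARSE:-, VALIDATE:-, TRANSFORM:P5(v=0,ok=F), EMIT:-] out:-; bubbles=3
Tick 10: [PARSE:-, VALIDATE:-, TRANSFORM:-, EMIT:P5(v=0,ok=F)] out:-; bubbles=3
Tick 11: [PARSE:-, VALIDATE:-, TRANSFORM:-, EMIT:-] out:P5(v=0); bubbles=4
Total bubble-slots: 24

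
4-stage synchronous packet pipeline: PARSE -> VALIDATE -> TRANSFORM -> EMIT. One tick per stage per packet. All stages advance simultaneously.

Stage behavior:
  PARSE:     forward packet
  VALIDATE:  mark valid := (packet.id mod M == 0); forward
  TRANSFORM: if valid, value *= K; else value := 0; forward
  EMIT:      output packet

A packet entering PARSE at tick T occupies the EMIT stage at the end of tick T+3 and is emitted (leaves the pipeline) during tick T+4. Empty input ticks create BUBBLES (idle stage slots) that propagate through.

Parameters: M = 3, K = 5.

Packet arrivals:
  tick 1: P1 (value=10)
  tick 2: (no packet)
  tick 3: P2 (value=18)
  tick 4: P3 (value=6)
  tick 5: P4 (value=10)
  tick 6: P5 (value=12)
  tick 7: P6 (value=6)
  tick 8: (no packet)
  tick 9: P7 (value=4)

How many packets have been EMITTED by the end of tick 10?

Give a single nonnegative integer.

Tick 1: [PARSE:P1(v=10,ok=F), VALIDATE:-, TRANSFORM:-, EMIT:-] out:-; in:P1
Tick 2: [PARSE:-, VALIDATE:P1(v=10,ok=F), TRANSFORM:-, EMIT:-] out:-; in:-
Tick 3: [PARSE:P2(v=18,ok=F), VALIDATE:-, TRANSFORM:P1(v=0,ok=F), EMIT:-] out:-; in:P2
Tick 4: [PARSE:P3(v=6,ok=F), VALIDATE:P2(v=18,ok=F), TRANSFORM:-, EMIT:P1(v=0,ok=F)] out:-; in:P3
Tick 5: [PARSE:P4(v=10,ok=F), VALIDATE:P3(v=6,ok=T), TRANSFORM:P2(v=0,ok=F), EMIT:-] out:P1(v=0); in:P4
Tick 6: [PARSE:P5(v=12,ok=F), VALIDATE:P4(v=10,ok=F), TRANSFORM:P3(v=30,ok=T), EMIT:P2(v=0,ok=F)] out:-; in:P5
Tick 7: [PARSE:P6(v=6,ok=F), VALIDATE:P5(v=12,ok=F), TRANSFORM:P4(v=0,ok=F), EMIT:P3(v=30,ok=T)] out:P2(v=0); in:P6
Tick 8: [PARSE:-, VALIDATE:P6(v=6,ok=T), TRANSFORM:P5(v=0,ok=F), EMIT:P4(v=0,ok=F)] out:P3(v=30); in:-
Tick 9: [PARSE:P7(v=4,ok=F), VALIDATE:-, TRANSFORM:P6(v=30,ok=T), EMIT:P5(v=0,ok=F)] out:P4(v=0); in:P7
Tick 10: [PARSE:-, VALIDATE:P7(v=4,ok=F), TRANSFORM:-, EMIT:P6(v=30,ok=T)] out:P5(v=0); in:-
Emitted by tick 10: ['P1', 'P2', 'P3', 'P4', 'P5']

Answer: 5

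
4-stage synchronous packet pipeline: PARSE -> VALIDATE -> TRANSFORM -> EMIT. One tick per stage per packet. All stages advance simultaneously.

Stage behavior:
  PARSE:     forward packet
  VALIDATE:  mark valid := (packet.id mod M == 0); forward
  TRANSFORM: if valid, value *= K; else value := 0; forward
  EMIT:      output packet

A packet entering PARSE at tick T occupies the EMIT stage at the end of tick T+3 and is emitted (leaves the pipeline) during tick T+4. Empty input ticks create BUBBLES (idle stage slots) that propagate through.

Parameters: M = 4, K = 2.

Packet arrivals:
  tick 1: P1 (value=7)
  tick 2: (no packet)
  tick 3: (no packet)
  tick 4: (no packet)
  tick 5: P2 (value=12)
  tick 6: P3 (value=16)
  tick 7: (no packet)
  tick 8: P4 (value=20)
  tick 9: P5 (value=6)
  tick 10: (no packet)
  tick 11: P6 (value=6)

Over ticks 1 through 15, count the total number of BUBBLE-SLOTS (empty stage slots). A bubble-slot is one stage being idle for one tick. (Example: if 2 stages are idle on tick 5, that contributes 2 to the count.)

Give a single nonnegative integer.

Tick 1: [PARSE:P1(v=7,ok=F), VALIDATE:-, TRANSFORM:-, EMIT:-] out:-; bubbles=3
Tick 2: [PARSE:-, VALIDATE:P1(v=7,ok=F), TRANSFORM:-, EMIT:-] out:-; bubbles=3
Tick 3: [PARSE:-, VALIDATE:-, TRANSFORM:P1(v=0,ok=F), EMIT:-] out:-; bubbles=3
Tick 4: [PARSE:-, VALIDATE:-, TRANSFORM:-, EMIT:P1(v=0,ok=F)] out:-; bubbles=3
Tick 5: [PARSE:P2(v=12,ok=F), VALIDATE:-, TRANSFORM:-, EMIT:-] out:P1(v=0); bubbles=3
Tick 6: [PARSE:P3(v=16,ok=F), VALIDATE:P2(v=12,ok=F), TRANSFORM:-, EMIT:-] out:-; bubbles=2
Tick 7: [PARSE:-, VALIDATE:P3(v=16,ok=F), TRANSFORM:P2(v=0,ok=F), EMIT:-] out:-; bubbles=2
Tick 8: [PARSE:P4(v=20,ok=F), VALIDATE:-, TRANSFORM:P3(v=0,ok=F), EMIT:P2(v=0,ok=F)] out:-; bubbles=1
Tick 9: [PARSE:P5(v=6,ok=F), VALIDATE:P4(v=20,ok=T), TRANSFORM:-, EMIT:P3(v=0,ok=F)] out:P2(v=0); bubbles=1
Tick 10: [PARSE:-, VALIDATE:P5(v=6,ok=F), TRANSFORM:P4(v=40,ok=T), EMIT:-] out:P3(v=0); bubbles=2
Tick 11: [PARSE:P6(v=6,ok=F), VALIDATE:-, TRANSFORM:P5(v=0,ok=F), EMIT:P4(v=40,ok=T)] out:-; bubbles=1
Tick 12: [PARSE:-, VALIDATE:P6(v=6,ok=F), TRANSFORM:-, EMIT:P5(v=0,ok=F)] out:P4(v=40); bubbles=2
Tick 13: [PARSE:-, VALIDATE:-, TRANSFORM:P6(v=0,ok=F), EMIT:-] out:P5(v=0); bubbles=3
Tick 14: [PARSE:-, VALIDATE:-, TRANSFORM:-, EMIT:P6(v=0,ok=F)] out:-; bubbles=3
Tick 15: [PARSE:-, VALIDATE:-, TRANSFORM:-, EMIT:-] out:P6(v=0); bubbles=4
Total bubble-slots: 36

Answer: 36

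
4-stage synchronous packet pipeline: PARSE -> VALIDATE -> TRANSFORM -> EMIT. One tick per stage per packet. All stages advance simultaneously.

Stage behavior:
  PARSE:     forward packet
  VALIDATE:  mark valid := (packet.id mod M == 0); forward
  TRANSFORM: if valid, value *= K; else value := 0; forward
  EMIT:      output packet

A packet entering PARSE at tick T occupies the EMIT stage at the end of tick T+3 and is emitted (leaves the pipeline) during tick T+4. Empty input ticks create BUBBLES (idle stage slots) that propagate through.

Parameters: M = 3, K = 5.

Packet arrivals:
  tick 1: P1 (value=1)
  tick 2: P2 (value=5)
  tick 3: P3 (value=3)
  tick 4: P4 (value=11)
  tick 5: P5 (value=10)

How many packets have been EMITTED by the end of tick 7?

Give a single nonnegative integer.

Tick 1: [PARSE:P1(v=1,ok=F), VALIDATE:-, TRANSFORM:-, EMIT:-] out:-; in:P1
Tick 2: [PARSE:P2(v=5,ok=F), VALIDATE:P1(v=1,ok=F), TRANSFORM:-, EMIT:-] out:-; in:P2
Tick 3: [PARSE:P3(v=3,ok=F), VALIDATE:P2(v=5,ok=F), TRANSFORM:P1(v=0,ok=F), EMIT:-] out:-; in:P3
Tick 4: [PARSE:P4(v=11,ok=F), VALIDATE:P3(v=3,ok=T), TRANSFORM:P2(v=0,ok=F), EMIT:P1(v=0,ok=F)] out:-; in:P4
Tick 5: [PARSE:P5(v=10,ok=F), VALIDATE:P4(v=11,ok=F), TRANSFORM:P3(v=15,ok=T), EMIT:P2(v=0,ok=F)] out:P1(v=0); in:P5
Tick 6: [PARSE:-, VALIDATE:P5(v=10,ok=F), TRANSFORM:P4(v=0,ok=F), EMIT:P3(v=15,ok=T)] out:P2(v=0); in:-
Tick 7: [PARSE:-, VALIDATE:-, TRANSFORM:P5(v=0,ok=F), EMIT:P4(v=0,ok=F)] out:P3(v=15); in:-
Emitted by tick 7: ['P1', 'P2', 'P3']

Answer: 3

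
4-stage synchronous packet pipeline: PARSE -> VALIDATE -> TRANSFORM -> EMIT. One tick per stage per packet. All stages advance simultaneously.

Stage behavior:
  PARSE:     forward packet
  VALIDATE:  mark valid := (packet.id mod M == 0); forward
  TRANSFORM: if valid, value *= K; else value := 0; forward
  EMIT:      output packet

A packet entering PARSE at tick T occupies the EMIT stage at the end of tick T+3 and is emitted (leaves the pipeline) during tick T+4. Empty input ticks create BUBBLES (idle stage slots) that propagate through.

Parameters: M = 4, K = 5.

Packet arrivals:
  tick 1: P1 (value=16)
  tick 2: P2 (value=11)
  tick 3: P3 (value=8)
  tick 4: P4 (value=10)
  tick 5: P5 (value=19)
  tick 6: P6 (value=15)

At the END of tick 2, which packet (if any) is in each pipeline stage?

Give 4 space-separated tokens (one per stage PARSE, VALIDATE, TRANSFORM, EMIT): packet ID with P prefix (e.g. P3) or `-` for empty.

Answer: P2 P1 - -

Derivation:
Tick 1: [PARSE:P1(v=16,ok=F), VALIDATE:-, TRANSFORM:-, EMIT:-] out:-; in:P1
Tick 2: [PARSE:P2(v=11,ok=F), VALIDATE:P1(v=16,ok=F), TRANSFORM:-, EMIT:-] out:-; in:P2
At end of tick 2: ['P2', 'P1', '-', '-']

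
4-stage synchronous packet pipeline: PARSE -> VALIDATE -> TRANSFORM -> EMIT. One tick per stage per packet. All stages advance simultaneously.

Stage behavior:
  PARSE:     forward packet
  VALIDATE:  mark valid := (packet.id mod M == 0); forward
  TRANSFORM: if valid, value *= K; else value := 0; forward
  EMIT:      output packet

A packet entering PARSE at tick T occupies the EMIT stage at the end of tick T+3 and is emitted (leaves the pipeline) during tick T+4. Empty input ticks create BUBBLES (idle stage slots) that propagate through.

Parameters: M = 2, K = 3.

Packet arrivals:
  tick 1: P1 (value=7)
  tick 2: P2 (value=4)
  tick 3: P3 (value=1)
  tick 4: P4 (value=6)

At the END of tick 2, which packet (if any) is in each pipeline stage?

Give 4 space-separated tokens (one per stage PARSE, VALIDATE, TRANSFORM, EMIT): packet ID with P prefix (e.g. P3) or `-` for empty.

Answer: P2 P1 - -

Derivation:
Tick 1: [PARSE:P1(v=7,ok=F), VALIDATE:-, TRANSFORM:-, EMIT:-] out:-; in:P1
Tick 2: [PARSE:P2(v=4,ok=F), VALIDATE:P1(v=7,ok=F), TRANSFORM:-, EMIT:-] out:-; in:P2
At end of tick 2: ['P2', 'P1', '-', '-']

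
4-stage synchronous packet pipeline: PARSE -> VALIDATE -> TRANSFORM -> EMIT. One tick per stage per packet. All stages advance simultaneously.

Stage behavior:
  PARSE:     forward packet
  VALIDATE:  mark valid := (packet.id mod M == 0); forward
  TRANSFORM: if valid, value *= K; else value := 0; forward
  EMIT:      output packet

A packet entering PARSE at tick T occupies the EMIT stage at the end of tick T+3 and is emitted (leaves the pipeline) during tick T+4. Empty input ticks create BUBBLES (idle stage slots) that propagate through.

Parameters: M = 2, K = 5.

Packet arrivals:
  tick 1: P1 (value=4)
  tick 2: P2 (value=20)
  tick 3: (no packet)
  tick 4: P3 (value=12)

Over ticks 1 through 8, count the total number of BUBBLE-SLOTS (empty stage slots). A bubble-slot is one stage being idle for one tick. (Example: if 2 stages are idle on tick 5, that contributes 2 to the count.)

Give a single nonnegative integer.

Tick 1: [PARSE:P1(v=4,ok=F), VALIDATE:-, TRANSFORM:-, EMIT:-] out:-; bubbles=3
Tick 2: [PARSE:P2(v=20,ok=F), VALIDATE:P1(v=4,ok=F), TRANSFORM:-, EMIT:-] out:-; bubbles=2
Tick 3: [PARSE:-, VALIDATE:P2(v=20,ok=T), TRANSFORM:P1(v=0,ok=F), EMIT:-] out:-; bubbles=2
Tick 4: [PARSE:P3(v=12,ok=F), VALIDATE:-, TRANSFORM:P2(v=100,ok=T), EMIT:P1(v=0,ok=F)] out:-; bubbles=1
Tick 5: [PARSE:-, VALIDATE:P3(v=12,ok=F), TRANSFORM:-, EMIT:P2(v=100,ok=T)] out:P1(v=0); bubbles=2
Tick 6: [PARSE:-, VALIDATE:-, TRANSFORM:P3(v=0,ok=F), EMIT:-] out:P2(v=100); bubbles=3
Tick 7: [PARSE:-, VALIDATE:-, TRANSFORM:-, EMIT:P3(v=0,ok=F)] out:-; bubbles=3
Tick 8: [PARSE:-, VALIDATE:-, TRANSFORM:-, EMIT:-] out:P3(v=0); bubbles=4
Total bubble-slots: 20

Answer: 20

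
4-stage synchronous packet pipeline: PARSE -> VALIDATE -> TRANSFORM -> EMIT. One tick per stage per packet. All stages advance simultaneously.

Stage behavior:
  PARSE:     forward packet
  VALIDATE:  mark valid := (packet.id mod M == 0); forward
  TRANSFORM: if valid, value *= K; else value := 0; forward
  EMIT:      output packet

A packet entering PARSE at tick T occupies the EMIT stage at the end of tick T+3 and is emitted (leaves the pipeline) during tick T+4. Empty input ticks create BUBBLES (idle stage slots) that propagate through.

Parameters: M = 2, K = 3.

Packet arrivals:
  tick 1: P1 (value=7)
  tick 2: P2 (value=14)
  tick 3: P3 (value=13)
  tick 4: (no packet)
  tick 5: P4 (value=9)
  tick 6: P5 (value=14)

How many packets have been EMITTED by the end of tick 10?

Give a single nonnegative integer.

Answer: 5

Derivation:
Tick 1: [PARSE:P1(v=7,ok=F), VALIDATE:-, TRANSFORM:-, EMIT:-] out:-; in:P1
Tick 2: [PARSE:P2(v=14,ok=F), VALIDATE:P1(v=7,ok=F), TRANSFORM:-, EMIT:-] out:-; in:P2
Tick 3: [PARSE:P3(v=13,ok=F), VALIDATE:P2(v=14,ok=T), TRANSFORM:P1(v=0,ok=F), EMIT:-] out:-; in:P3
Tick 4: [PARSE:-, VALIDATE:P3(v=13,ok=F), TRANSFORM:P2(v=42,ok=T), EMIT:P1(v=0,ok=F)] out:-; in:-
Tick 5: [PARSE:P4(v=9,ok=F), VALIDATE:-, TRANSFORM:P3(v=0,ok=F), EMIT:P2(v=42,ok=T)] out:P1(v=0); in:P4
Tick 6: [PARSE:P5(v=14,ok=F), VALIDATE:P4(v=9,ok=T), TRANSFORM:-, EMIT:P3(v=0,ok=F)] out:P2(v=42); in:P5
Tick 7: [PARSE:-, VALIDATE:P5(v=14,ok=F), TRANSFORM:P4(v=27,ok=T), EMIT:-] out:P3(v=0); in:-
Tick 8: [PARSE:-, VALIDATE:-, TRANSFORM:P5(v=0,ok=F), EMIT:P4(v=27,ok=T)] out:-; in:-
Tick 9: [PARSE:-, VALIDATE:-, TRANSFORM:-, EMIT:P5(v=0,ok=F)] out:P4(v=27); in:-
Tick 10: [PARSE:-, VALIDATE:-, TRANSFORM:-, EMIT:-] out:P5(v=0); in:-
Emitted by tick 10: ['P1', 'P2', 'P3', 'P4', 'P5']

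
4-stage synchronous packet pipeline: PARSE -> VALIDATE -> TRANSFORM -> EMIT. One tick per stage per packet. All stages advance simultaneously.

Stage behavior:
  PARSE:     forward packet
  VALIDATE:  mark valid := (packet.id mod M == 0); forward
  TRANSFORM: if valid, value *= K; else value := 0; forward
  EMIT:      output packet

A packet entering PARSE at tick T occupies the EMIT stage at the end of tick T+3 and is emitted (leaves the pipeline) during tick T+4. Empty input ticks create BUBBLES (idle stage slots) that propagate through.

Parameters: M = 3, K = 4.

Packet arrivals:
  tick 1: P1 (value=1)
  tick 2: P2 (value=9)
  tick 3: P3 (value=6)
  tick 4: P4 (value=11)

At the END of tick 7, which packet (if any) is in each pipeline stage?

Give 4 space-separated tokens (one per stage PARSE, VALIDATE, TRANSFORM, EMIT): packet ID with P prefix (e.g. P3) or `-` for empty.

Answer: - - - P4

Derivation:
Tick 1: [PARSE:P1(v=1,ok=F), VALIDATE:-, TRANSFORM:-, EMIT:-] out:-; in:P1
Tick 2: [PARSE:P2(v=9,ok=F), VALIDATE:P1(v=1,ok=F), TRANSFORM:-, EMIT:-] out:-; in:P2
Tick 3: [PARSE:P3(v=6,ok=F), VALIDATE:P2(v=9,ok=F), TRANSFORM:P1(v=0,ok=F), EMIT:-] out:-; in:P3
Tick 4: [PARSE:P4(v=11,ok=F), VALIDATE:P3(v=6,ok=T), TRANSFORM:P2(v=0,ok=F), EMIT:P1(v=0,ok=F)] out:-; in:P4
Tick 5: [PARSE:-, VALIDATE:P4(v=11,ok=F), TRANSFORM:P3(v=24,ok=T), EMIT:P2(v=0,ok=F)] out:P1(v=0); in:-
Tick 6: [PARSE:-, VALIDATE:-, TRANSFORM:P4(v=0,ok=F), EMIT:P3(v=24,ok=T)] out:P2(v=0); in:-
Tick 7: [PARSE:-, VALIDATE:-, TRANSFORM:-, EMIT:P4(v=0,ok=F)] out:P3(v=24); in:-
At end of tick 7: ['-', '-', '-', 'P4']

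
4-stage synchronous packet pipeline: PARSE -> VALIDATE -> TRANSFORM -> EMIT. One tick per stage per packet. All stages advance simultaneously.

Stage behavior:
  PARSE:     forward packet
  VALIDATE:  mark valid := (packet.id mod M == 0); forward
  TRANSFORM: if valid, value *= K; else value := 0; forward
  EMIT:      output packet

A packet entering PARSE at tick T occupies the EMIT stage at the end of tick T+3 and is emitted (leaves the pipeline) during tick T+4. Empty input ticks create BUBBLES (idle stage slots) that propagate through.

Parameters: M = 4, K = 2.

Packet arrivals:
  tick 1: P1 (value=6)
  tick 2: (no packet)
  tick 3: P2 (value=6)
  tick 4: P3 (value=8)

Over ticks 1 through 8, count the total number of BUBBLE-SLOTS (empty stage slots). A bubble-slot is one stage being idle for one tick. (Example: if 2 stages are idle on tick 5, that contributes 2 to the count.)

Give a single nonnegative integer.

Answer: 20

Derivation:
Tick 1: [PARSE:P1(v=6,ok=F), VALIDATE:-, TRANSFORM:-, EMIT:-] out:-; bubbles=3
Tick 2: [PARSE:-, VALIDATE:P1(v=6,ok=F), TRANSFORM:-, EMIT:-] out:-; bubbles=3
Tick 3: [PARSE:P2(v=6,ok=F), VALIDATE:-, TRANSFORM:P1(v=0,ok=F), EMIT:-] out:-; bubbles=2
Tick 4: [PARSE:P3(v=8,ok=F), VALIDATE:P2(v=6,ok=F), TRANSFORM:-, EMIT:P1(v=0,ok=F)] out:-; bubbles=1
Tick 5: [PARSE:-, VALIDATE:P3(v=8,ok=F), TRANSFORM:P2(v=0,ok=F), EMIT:-] out:P1(v=0); bubbles=2
Tick 6: [PARSE:-, VALIDATE:-, TRANSFORM:P3(v=0,ok=F), EMIT:P2(v=0,ok=F)] out:-; bubbles=2
Tick 7: [PARSE:-, VALIDATE:-, TRANSFORM:-, EMIT:P3(v=0,ok=F)] out:P2(v=0); bubbles=3
Tick 8: [PARSE:-, VALIDATE:-, TRANSFORM:-, EMIT:-] out:P3(v=0); bubbles=4
Total bubble-slots: 20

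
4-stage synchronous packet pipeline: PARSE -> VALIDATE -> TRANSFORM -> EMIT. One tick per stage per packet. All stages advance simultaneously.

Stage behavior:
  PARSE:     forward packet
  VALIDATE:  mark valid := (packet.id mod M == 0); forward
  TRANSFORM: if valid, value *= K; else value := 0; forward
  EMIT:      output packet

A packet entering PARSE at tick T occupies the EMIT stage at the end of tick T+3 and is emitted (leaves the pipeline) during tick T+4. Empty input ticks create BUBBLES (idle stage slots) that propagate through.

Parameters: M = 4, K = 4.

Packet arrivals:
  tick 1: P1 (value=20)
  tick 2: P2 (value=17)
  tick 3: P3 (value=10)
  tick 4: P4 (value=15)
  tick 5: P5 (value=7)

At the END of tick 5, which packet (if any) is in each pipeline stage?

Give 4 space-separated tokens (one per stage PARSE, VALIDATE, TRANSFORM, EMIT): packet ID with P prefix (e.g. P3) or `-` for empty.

Tick 1: [PARSE:P1(v=20,ok=F), VALIDATE:-, TRANSFORM:-, EMIT:-] out:-; in:P1
Tick 2: [PARSE:P2(v=17,ok=F), VALIDATE:P1(v=20,ok=F), TRANSFORM:-, EMIT:-] out:-; in:P2
Tick 3: [PARSE:P3(v=10,ok=F), VALIDATE:P2(v=17,ok=F), TRANSFORM:P1(v=0,ok=F), EMIT:-] out:-; in:P3
Tick 4: [PARSE:P4(v=15,ok=F), VALIDATE:P3(v=10,ok=F), TRANSFORM:P2(v=0,ok=F), EMIT:P1(v=0,ok=F)] out:-; in:P4
Tick 5: [PARSE:P5(v=7,ok=F), VALIDATE:P4(v=15,ok=T), TRANSFORM:P3(v=0,ok=F), EMIT:P2(v=0,ok=F)] out:P1(v=0); in:P5
At end of tick 5: ['P5', 'P4', 'P3', 'P2']

Answer: P5 P4 P3 P2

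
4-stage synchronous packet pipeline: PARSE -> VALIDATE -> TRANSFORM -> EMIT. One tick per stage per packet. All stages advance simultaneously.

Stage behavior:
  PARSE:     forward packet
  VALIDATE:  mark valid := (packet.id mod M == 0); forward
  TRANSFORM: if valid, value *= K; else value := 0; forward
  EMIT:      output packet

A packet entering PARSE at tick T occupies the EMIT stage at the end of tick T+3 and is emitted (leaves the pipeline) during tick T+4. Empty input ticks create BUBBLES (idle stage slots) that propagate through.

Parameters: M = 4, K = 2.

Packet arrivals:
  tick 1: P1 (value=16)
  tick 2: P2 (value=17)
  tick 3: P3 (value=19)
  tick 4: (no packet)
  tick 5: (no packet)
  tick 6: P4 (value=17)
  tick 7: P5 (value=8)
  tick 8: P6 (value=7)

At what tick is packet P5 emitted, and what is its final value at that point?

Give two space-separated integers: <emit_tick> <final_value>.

Tick 1: [PARSE:P1(v=16,ok=F), VALIDATE:-, TRANSFORM:-, EMIT:-] out:-; in:P1
Tick 2: [PARSE:P2(v=17,ok=F), VALIDATE:P1(v=16,ok=F), TRANSFORM:-, EMIT:-] out:-; in:P2
Tick 3: [PARSE:P3(v=19,ok=F), VALIDATE:P2(v=17,ok=F), TRANSFORM:P1(v=0,ok=F), EMIT:-] out:-; in:P3
Tick 4: [PARSE:-, VALIDATE:P3(v=19,ok=F), TRANSFORM:P2(v=0,ok=F), EMIT:P1(v=0,ok=F)] out:-; in:-
Tick 5: [PARSE:-, VALIDATE:-, TRANSFORM:P3(v=0,ok=F), EMIT:P2(v=0,ok=F)] out:P1(v=0); in:-
Tick 6: [PARSE:P4(v=17,ok=F), VALIDATE:-, TRANSFORM:-, EMIT:P3(v=0,ok=F)] out:P2(v=0); in:P4
Tick 7: [PARSE:P5(v=8,ok=F), VALIDATE:P4(v=17,ok=T), TRANSFORM:-, EMIT:-] out:P3(v=0); in:P5
Tick 8: [PARSE:P6(v=7,ok=F), VALIDATE:P5(v=8,ok=F), TRANSFORM:P4(v=34,ok=T), EMIT:-] out:-; in:P6
Tick 9: [PARSE:-, VALIDATE:P6(v=7,ok=F), TRANSFORM:P5(v=0,ok=F), EMIT:P4(v=34,ok=T)] out:-; in:-
Tick 10: [PARSE:-, VALIDATE:-, TRANSFORM:P6(v=0,ok=F), EMIT:P5(v=0,ok=F)] out:P4(v=34); in:-
Tick 11: [PARSE:-, VALIDATE:-, TRANSFORM:-, EMIT:P6(v=0,ok=F)] out:P5(v=0); in:-
Tick 12: [PARSE:-, VALIDATE:-, TRANSFORM:-, EMIT:-] out:P6(v=0); in:-
P5: arrives tick 7, valid=False (id=5, id%4=1), emit tick 11, final value 0

Answer: 11 0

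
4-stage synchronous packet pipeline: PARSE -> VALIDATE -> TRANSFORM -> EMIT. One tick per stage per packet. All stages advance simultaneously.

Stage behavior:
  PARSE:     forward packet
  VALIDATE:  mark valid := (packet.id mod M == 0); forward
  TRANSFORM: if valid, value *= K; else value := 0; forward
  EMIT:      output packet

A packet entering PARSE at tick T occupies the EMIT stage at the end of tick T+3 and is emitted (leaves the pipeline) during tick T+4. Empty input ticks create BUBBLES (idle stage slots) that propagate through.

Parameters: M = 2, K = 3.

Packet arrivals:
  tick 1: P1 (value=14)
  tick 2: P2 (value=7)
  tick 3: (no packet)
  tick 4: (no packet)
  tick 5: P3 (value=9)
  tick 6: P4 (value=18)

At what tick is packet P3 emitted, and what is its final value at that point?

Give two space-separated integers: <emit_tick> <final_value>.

Tick 1: [PARSE:P1(v=14,ok=F), VALIDATE:-, TRANSFORM:-, EMIT:-] out:-; in:P1
Tick 2: [PARSE:P2(v=7,ok=F), VALIDATE:P1(v=14,ok=F), TRANSFORM:-, EMIT:-] out:-; in:P2
Tick 3: [PARSE:-, VALIDATE:P2(v=7,ok=T), TRANSFORM:P1(v=0,ok=F), EMIT:-] out:-; in:-
Tick 4: [PARSE:-, VALIDATE:-, TRANSFORM:P2(v=21,ok=T), EMIT:P1(v=0,ok=F)] out:-; in:-
Tick 5: [PARSE:P3(v=9,ok=F), VALIDATE:-, TRANSFORM:-, EMIT:P2(v=21,ok=T)] out:P1(v=0); in:P3
Tick 6: [PARSE:P4(v=18,ok=F), VALIDATE:P3(v=9,ok=F), TRANSFORM:-, EMIT:-] out:P2(v=21); in:P4
Tick 7: [PARSE:-, VALIDATE:P4(v=18,ok=T), TRANSFORM:P3(v=0,ok=F), EMIT:-] out:-; in:-
Tick 8: [PARSE:-, VALIDATE:-, TRANSFORM:P4(v=54,ok=T), EMIT:P3(v=0,ok=F)] out:-; in:-
Tick 9: [PARSE:-, VALIDATE:-, TRANSFORM:-, EMIT:P4(v=54,ok=T)] out:P3(v=0); in:-
Tick 10: [PARSE:-, VALIDATE:-, TRANSFORM:-, EMIT:-] out:P4(v=54); in:-
P3: arrives tick 5, valid=False (id=3, id%2=1), emit tick 9, final value 0

Answer: 9 0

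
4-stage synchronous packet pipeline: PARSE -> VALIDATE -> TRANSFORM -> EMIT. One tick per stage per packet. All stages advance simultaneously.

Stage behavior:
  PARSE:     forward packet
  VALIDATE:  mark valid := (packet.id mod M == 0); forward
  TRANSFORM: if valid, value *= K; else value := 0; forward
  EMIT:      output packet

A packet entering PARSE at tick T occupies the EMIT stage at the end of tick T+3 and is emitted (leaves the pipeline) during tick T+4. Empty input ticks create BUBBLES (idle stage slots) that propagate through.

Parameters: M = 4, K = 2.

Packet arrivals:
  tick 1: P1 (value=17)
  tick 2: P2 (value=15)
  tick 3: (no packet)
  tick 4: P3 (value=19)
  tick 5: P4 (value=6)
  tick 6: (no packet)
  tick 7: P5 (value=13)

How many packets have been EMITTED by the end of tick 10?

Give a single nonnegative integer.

Answer: 4

Derivation:
Tick 1: [PARSE:P1(v=17,ok=F), VALIDATE:-, TRANSFORM:-, EMIT:-] out:-; in:P1
Tick 2: [PARSE:P2(v=15,ok=F), VALIDATE:P1(v=17,ok=F), TRANSFORM:-, EMIT:-] out:-; in:P2
Tick 3: [PARSE:-, VALIDATE:P2(v=15,ok=F), TRANSFORM:P1(v=0,ok=F), EMIT:-] out:-; in:-
Tick 4: [PARSE:P3(v=19,ok=F), VALIDATE:-, TRANSFORM:P2(v=0,ok=F), EMIT:P1(v=0,ok=F)] out:-; in:P3
Tick 5: [PARSE:P4(v=6,ok=F), VALIDATE:P3(v=19,ok=F), TRANSFORM:-, EMIT:P2(v=0,ok=F)] out:P1(v=0); in:P4
Tick 6: [PARSE:-, VALIDATE:P4(v=6,ok=T), TRANSFORM:P3(v=0,ok=F), EMIT:-] out:P2(v=0); in:-
Tick 7: [PARSE:P5(v=13,ok=F), VALIDATE:-, TRANSFORM:P4(v=12,ok=T), EMIT:P3(v=0,ok=F)] out:-; in:P5
Tick 8: [PARSE:-, VALIDATE:P5(v=13,ok=F), TRANSFORM:-, EMIT:P4(v=12,ok=T)] out:P3(v=0); in:-
Tick 9: [PARSE:-, VALIDATE:-, TRANSFORM:P5(v=0,ok=F), EMIT:-] out:P4(v=12); in:-
Tick 10: [PARSE:-, VALIDATE:-, TRANSFORM:-, EMIT:P5(v=0,ok=F)] out:-; in:-
Emitted by tick 10: ['P1', 'P2', 'P3', 'P4']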